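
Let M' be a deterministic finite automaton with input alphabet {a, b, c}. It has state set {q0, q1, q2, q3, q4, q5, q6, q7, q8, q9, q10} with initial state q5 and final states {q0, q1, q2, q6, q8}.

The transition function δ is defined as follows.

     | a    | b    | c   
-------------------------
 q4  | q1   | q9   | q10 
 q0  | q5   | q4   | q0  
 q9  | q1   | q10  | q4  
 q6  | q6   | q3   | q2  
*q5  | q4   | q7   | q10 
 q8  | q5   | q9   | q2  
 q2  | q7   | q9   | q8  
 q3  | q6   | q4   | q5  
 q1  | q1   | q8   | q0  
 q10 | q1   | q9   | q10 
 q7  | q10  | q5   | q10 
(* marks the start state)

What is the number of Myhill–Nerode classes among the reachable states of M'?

States {q3,q6} cannot be reached from the start state, so discard them.
Start with accepting vs non-accepting: {q0,q1,q2,q8} | {q4,q5,q7,q9,q10}.
On input a, block {q0,q1,q2,q8} splits into {q0,q2,q8} and {q1}.
On input a, block {q4,q5,q7,q9,q10} splits into {q4,q9,q10} and {q5,q7}.
No further refinement is possible. Final partition (4 blocks): {q0,q2,q8} | {q4,q9,q10} | {q1} | {q5,q7}.

4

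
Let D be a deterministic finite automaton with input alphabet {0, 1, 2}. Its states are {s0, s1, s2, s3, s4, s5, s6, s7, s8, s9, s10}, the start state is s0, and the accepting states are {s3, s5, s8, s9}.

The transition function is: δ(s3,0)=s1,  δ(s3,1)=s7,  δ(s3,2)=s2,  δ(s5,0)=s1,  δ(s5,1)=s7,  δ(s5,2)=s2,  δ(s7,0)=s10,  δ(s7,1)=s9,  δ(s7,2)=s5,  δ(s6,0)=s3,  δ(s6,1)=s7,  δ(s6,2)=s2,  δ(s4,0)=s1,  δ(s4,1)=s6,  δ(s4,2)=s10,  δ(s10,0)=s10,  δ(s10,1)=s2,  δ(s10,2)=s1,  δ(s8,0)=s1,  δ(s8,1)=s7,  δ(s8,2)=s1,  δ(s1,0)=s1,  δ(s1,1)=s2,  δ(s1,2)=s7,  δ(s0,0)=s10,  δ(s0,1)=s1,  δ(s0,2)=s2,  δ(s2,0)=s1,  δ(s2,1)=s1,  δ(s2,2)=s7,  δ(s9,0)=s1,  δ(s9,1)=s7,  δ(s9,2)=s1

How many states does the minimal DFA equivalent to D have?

4

Reachable states from the start: {s0,s1,s2,s5,s7,s9,s10}. Unreachable: {s3,s4,s6,s8} — drop them.
Initial partition by acceptance: {s5,s9} | {s0,s1,s2,s7,s10}.
Refine {s0,s1,s2,s7,s10} on symbol 1: members go to different blocks, giving {s0,s1,s2,s10} and {s7}.
Split {s0,s1,s2,s10} by δ(·,2) → {s0,s10} and {s1,s2}.
Stable partition: {s5,s9} | {s0,s10} | {s7} | {s1,s2} — 4 equivalence classes.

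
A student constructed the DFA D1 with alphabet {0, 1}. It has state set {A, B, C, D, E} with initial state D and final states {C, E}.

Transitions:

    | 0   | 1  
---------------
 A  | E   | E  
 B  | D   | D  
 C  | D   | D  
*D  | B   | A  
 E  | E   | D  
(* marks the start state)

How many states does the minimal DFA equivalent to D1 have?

4

States {C} cannot be reached from the start state, so discard them.
Initial partition by acceptance: {E} | {A,B,D}.
Refine {A,B,D} on symbol 0: members go to different blocks, giving {B,D} and {A}.
Refine {B,D} on symbol 1: members go to different blocks, giving {B} and {D}.
The partition is now stable with 4 blocks: {E} | {B} | {A} | {D}.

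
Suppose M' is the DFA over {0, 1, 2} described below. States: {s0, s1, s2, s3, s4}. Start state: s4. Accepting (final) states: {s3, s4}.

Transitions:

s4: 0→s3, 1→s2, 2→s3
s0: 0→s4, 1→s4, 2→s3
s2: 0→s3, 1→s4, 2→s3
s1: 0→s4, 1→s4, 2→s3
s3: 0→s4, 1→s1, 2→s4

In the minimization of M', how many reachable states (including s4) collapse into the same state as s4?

2

States {s0} cannot be reached from the start state, so discard them.
Start with accepting vs non-accepting: {s3,s4} | {s1,s2}.
No further refinement is possible. Final partition (2 blocks): {s3,s4} | {s1,s2}.
The equivalence class containing s4 is {s3,s4}, of size 2.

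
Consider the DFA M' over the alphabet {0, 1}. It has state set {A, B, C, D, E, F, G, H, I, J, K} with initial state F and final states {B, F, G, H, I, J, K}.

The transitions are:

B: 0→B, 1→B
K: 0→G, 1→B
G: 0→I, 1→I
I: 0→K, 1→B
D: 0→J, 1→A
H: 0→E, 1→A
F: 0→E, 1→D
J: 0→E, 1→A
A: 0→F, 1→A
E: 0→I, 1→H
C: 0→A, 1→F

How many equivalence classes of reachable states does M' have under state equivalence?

4

States {C} cannot be reached from the start state, so discard them.
Initial partition by acceptance: {B,F,G,H,I,J,K} | {A,D,E}.
Refine {B,F,G,H,I,J,K} on symbol 0: members go to different blocks, giving {B,G,I,K} and {F,H,J}.
Split {A,D,E} by δ(·,0) → {A,D} and {E}.
The partition is now stable with 4 blocks: {B,G,I,K} | {A,D} | {F,H,J} | {E}.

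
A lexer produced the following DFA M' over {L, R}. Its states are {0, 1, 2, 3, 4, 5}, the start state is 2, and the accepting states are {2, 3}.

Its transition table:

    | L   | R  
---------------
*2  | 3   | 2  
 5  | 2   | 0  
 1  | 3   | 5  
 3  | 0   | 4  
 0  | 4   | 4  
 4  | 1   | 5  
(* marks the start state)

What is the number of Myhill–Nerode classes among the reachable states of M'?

Every state is reachable, so we keep all 6.
Initial partition by acceptance: {2,3} | {0,1,4,5}.
Split {2,3} by δ(·,L) → {2} and {3}.
On input L, block {0,1,4,5} splits into {0,4} and {1} and {5}.
Refine {0,4} on symbol L: members go to different blocks, giving {0} and {4}.
Stable partition: {2} | {0} | {3} | {1} | {5} | {4} — 6 equivalence classes.

6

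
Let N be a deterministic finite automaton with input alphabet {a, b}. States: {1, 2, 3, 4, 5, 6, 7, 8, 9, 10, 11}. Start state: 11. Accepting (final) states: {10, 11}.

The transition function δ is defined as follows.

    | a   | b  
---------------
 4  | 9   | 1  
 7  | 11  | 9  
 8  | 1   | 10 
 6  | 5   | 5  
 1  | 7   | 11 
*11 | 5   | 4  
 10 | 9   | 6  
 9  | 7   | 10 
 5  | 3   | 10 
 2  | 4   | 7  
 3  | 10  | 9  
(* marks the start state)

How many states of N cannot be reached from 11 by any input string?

No path from 11 leads to 2, 8; the other 9 states are all reachable.

2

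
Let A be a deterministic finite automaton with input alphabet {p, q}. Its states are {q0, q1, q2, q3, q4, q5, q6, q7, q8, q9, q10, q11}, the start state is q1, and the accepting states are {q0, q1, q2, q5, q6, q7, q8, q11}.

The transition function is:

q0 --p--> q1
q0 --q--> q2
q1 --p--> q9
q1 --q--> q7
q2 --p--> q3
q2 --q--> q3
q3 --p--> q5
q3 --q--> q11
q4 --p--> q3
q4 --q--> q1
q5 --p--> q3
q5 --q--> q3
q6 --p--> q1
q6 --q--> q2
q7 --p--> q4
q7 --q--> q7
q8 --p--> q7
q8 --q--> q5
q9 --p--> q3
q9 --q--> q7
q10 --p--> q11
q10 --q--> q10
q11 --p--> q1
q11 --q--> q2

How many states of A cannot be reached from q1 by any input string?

4

Starting at q1 and following transitions, the reachable set is {q1, q2, q3, q4, q5, q7, q9, q11}. That leaves q0, q6, q8, q10 unreachable — 4 in total.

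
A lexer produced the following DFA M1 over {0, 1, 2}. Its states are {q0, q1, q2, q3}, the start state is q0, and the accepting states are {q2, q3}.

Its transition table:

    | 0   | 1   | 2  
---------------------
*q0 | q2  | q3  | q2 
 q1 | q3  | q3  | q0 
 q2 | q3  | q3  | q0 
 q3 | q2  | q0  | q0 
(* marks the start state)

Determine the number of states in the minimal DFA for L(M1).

3

Reachable states from the start: {q0,q2,q3}. Unreachable: {q1} — drop them.
Start with accepting vs non-accepting: {q2,q3} | {q0}.
On input 1, block {q2,q3} splits into {q2} and {q3}.
The partition is now stable with 3 blocks: {q2} | {q0} | {q3}.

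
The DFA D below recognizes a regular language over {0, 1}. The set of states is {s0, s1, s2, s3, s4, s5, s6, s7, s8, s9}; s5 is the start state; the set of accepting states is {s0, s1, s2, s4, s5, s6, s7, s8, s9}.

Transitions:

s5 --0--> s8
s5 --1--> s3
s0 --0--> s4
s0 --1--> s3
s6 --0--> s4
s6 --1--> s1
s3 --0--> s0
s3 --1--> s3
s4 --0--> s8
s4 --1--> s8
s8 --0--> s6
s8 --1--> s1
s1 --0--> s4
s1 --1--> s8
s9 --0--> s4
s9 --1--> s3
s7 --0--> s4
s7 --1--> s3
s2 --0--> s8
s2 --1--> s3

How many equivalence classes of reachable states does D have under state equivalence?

3

Reachable states from the start: {s0,s1,s3,s4,s5,s6,s8}. Unreachable: {s2,s7,s9} — drop them.
Start with accepting vs non-accepting: {s0,s1,s4,s5,s6,s8} | {s3}.
Refine {s0,s1,s4,s5,s6,s8} on symbol 1: members go to different blocks, giving {s1,s4,s6,s8} and {s0,s5}.
The partition is now stable with 3 blocks: {s1,s4,s6,s8} | {s3} | {s0,s5}.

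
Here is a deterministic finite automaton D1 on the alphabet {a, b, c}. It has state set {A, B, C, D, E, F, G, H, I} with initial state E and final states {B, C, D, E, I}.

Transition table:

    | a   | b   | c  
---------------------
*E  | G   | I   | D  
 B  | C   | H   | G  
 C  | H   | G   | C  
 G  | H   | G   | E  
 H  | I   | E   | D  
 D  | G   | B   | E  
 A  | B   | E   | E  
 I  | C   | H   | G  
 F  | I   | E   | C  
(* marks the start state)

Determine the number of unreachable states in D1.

BFS from E reaches {B, C, D, E, G, H, I}; the 2 state(s) A, F are never visited.

2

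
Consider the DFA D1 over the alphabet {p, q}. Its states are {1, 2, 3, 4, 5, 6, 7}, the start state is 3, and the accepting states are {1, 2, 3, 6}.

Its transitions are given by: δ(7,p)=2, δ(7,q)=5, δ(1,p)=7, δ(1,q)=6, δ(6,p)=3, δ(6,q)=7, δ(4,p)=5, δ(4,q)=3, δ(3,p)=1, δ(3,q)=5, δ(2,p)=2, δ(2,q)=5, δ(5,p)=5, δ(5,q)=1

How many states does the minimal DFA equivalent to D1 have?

6

First remove the unreachable states {4}; 6 states remain.
P0 = {1,2,3,6} | {5,7}.
Split {1,2,3,6} by δ(·,p) → {2,3,6} and {1}.
Refine {2,3,6} on symbol p: members go to different blocks, giving {2,6} and {3}.
On input p, block {2,6} splits into {2} and {6}.
Split {5,7} by δ(·,p) → {5} and {7}.
No further refinement is possible. Final partition (6 blocks): {2} | {5} | {1} | {3} | {6} | {7}.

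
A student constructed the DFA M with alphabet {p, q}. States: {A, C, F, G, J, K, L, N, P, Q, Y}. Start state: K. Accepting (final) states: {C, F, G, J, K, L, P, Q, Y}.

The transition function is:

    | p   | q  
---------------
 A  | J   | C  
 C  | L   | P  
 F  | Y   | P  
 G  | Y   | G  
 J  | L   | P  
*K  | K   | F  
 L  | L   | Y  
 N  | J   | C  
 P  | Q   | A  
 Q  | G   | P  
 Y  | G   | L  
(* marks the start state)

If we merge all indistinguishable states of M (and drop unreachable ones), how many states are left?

States {N} cannot be reached from the start state, so discard them.
Start with accepting vs non-accepting: {C,F,G,J,K,L,P,Q,Y} | {A}.
Split {C,F,G,J,K,L,P,Q,Y} by δ(·,q) → {C,F,G,J,K,L,Q,Y} and {P}.
Refine {C,F,G,J,K,L,Q,Y} on symbol q: members go to different blocks, giving {C,F,J,Q} and {G,K,L,Y}.
Refine {G,K,L,Y} on symbol q: members go to different blocks, giving {G,L,Y} and {K}.
Stable partition: {C,F,J,Q} | {A} | {P} | {G,L,Y} | {K} — 5 equivalence classes.

5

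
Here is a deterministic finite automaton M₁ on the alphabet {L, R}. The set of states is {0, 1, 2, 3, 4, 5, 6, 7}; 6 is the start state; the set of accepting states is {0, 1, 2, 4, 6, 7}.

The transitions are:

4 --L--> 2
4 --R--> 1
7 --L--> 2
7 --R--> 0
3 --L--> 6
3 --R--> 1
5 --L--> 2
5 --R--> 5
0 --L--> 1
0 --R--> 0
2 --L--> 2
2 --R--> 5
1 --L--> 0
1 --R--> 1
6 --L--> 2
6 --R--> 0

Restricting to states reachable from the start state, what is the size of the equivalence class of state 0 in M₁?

2

Reachable states from the start: {0,1,2,5,6}. Unreachable: {3,4,7} — drop them.
P0 = {0,1,2,6} | {5}.
Refine {0,1,2,6} on symbol R: members go to different blocks, giving {0,1,6} and {2}.
Refine {0,1,6} on symbol L: members go to different blocks, giving {0,1} and {6}.
No further refinement is possible. Final partition (4 blocks): {0,1} | {5} | {2} | {6}.
The equivalence class containing 0 is {0,1}, of size 2.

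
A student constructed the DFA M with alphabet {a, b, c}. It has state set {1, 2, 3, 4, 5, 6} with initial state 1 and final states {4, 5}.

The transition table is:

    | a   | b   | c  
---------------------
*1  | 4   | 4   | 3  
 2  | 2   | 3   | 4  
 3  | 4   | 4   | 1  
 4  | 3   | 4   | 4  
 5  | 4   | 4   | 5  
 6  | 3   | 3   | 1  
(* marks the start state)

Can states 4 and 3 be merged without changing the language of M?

No

States {2,5,6} cannot be reached from the start state, so discard them.
P0 = {4} | {1,3}.
Stable partition: {4} | {1,3} — 2 equivalence classes.
4 and 3 end up in different blocks, so they are distinguishable. For instance, the string 'ε' is accepted from only 4.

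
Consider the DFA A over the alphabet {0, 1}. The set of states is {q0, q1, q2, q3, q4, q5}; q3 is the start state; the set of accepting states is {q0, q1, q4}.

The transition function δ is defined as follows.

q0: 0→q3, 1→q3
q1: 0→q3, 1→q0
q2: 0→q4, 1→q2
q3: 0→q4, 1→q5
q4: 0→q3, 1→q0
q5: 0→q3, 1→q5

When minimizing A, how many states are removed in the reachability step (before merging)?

BFS from q3 reaches {q0, q3, q4, q5}; the 2 state(s) q1, q2 are never visited.

2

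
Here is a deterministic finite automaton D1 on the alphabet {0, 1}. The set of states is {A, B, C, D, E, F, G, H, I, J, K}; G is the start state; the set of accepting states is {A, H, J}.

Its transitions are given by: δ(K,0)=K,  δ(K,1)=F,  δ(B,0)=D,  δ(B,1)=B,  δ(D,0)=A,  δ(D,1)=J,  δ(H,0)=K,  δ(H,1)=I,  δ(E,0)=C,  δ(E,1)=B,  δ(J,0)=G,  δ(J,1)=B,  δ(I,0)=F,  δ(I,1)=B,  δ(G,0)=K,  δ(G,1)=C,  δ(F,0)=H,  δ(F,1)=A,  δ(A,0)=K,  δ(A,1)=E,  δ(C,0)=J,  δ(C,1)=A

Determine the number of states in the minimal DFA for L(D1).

4

All states are reachable from the start state.
Initial partition by acceptance: {A,H,J} | {B,C,D,E,F,G,I,K}.
On input 0, block {B,C,D,E,F,G,I,K} splits into {B,E,G,I,K} and {C,D,F}.
Refine {B,E,G,I,K} on symbol 0: members go to different blocks, giving {B,E,I} and {G,K}.
No further refinement is possible. Final partition (4 blocks): {A,H,J} | {B,E,I} | {C,D,F} | {G,K}.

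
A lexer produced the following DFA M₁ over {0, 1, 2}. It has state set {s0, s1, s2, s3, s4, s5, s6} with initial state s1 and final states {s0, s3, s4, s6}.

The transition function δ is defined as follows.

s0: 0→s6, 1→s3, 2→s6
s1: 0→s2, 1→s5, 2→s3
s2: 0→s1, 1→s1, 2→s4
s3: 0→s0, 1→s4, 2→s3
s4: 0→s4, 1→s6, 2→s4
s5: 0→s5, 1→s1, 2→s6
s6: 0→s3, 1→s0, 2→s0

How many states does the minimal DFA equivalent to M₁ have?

2

Start with accepting vs non-accepting: {s0,s3,s4,s6} | {s1,s2,s5}.
No further refinement is possible. Final partition (2 blocks): {s0,s3,s4,s6} | {s1,s2,s5}.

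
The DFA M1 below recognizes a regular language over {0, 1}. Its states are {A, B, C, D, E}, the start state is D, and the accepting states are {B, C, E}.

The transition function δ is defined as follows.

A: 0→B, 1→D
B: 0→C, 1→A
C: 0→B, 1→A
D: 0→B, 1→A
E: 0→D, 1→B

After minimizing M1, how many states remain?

2

States {E} cannot be reached from the start state, so discard them.
P0 = {B,C} | {A,D}.
Stable partition: {B,C} | {A,D} — 2 equivalence classes.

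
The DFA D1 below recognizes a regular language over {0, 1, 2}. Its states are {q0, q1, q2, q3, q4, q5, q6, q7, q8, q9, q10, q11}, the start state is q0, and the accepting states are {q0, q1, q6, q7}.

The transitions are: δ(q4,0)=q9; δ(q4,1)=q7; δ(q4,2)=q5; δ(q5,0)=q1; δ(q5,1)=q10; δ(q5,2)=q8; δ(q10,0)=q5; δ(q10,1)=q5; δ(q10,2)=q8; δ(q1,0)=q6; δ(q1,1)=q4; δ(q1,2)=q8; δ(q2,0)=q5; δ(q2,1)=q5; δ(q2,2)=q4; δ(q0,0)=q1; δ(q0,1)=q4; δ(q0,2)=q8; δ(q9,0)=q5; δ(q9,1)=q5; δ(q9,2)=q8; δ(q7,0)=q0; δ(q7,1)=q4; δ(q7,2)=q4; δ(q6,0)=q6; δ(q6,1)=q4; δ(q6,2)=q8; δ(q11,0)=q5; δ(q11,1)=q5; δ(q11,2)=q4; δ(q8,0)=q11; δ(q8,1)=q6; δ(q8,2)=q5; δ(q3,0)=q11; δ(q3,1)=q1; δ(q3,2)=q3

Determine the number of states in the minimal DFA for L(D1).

First remove the unreachable states {q2,q3}; 10 states remain.
Initial partition by acceptance: {q0,q1,q6,q7} | {q4,q5,q8,q9,q10,q11}.
Refine {q4,q5,q8,q9,q10,q11} on symbol 0: members go to different blocks, giving {q4,q8,q9,q10,q11} and {q5}.
Refine {q4,q8,q9,q10,q11} on symbol 0: members go to different blocks, giving {q9,q10,q11} and {q4,q8}.
The partition is now stable with 4 blocks: {q0,q1,q6,q7} | {q9,q10,q11} | {q5} | {q4,q8}.

4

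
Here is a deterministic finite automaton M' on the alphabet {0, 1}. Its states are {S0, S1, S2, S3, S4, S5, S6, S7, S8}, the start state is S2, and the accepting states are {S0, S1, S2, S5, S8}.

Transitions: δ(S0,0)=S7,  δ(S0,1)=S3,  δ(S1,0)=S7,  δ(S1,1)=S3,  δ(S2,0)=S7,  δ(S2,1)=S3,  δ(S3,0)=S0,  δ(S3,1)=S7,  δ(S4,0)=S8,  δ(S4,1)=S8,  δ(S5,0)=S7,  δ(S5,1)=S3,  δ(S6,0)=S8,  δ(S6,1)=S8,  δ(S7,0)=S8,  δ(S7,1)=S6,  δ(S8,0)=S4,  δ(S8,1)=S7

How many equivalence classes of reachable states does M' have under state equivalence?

5

First remove the unreachable states {S1,S5}; 7 states remain.
Start with accepting vs non-accepting: {S0,S2,S8} | {S3,S4,S6,S7}.
Refine {S3,S4,S6,S7} on symbol 1: members go to different blocks, giving {S3,S7} and {S4,S6}.
Split {S0,S2,S8} by δ(·,0) → {S0,S2} and {S8}.
Refine {S3,S7} on symbol 0: members go to different blocks, giving {S3} and {S7}.
Stable partition: {S0,S2} | {S3} | {S4,S6} | {S8} | {S7} — 5 equivalence classes.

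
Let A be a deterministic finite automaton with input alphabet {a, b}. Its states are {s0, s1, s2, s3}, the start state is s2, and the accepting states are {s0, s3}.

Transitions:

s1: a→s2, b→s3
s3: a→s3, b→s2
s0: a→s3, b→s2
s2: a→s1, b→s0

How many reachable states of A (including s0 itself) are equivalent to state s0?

2

Start with accepting vs non-accepting: {s0,s3} | {s1,s2}.
The partition is now stable with 2 blocks: {s0,s3} | {s1,s2}.
State s0 belongs to the block {s0,s3}, which has 2 states.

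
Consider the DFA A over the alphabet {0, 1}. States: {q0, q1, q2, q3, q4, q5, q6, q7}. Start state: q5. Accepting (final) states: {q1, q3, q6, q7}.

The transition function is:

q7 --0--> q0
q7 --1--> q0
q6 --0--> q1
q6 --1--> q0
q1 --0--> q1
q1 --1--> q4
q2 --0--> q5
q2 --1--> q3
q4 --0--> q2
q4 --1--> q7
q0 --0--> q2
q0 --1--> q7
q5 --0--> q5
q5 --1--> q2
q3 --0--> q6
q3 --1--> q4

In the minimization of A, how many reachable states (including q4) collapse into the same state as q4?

2

Initial partition by acceptance: {q1,q3,q6,q7} | {q0,q2,q4,q5}.
On input 0, block {q1,q3,q6,q7} splits into {q1,q3,q6} and {q7}.
Split {q0,q2,q4,q5} by δ(·,1) → {q0,q4} and {q2} and {q5}.
The partition is now stable with 5 blocks: {q1,q3,q6} | {q0,q4} | {q7} | {q2} | {q5}.
The equivalence class containing q4 is {q0,q4}, of size 2.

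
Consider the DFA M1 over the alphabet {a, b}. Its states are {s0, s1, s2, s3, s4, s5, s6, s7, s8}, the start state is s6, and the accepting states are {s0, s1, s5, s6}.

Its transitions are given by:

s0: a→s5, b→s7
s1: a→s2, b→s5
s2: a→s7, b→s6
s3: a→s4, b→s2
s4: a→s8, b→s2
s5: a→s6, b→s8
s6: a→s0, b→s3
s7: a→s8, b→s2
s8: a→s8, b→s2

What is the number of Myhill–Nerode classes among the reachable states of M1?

First remove the unreachable states {s1}; 8 states remain.
P0 = {s0,s5,s6} | {s2,s3,s4,s7,s8}.
On input b, block {s2,s3,s4,s7,s8} splits into {s3,s4,s7,s8} and {s2}.
The partition is now stable with 3 blocks: {s0,s5,s6} | {s3,s4,s7,s8} | {s2}.

3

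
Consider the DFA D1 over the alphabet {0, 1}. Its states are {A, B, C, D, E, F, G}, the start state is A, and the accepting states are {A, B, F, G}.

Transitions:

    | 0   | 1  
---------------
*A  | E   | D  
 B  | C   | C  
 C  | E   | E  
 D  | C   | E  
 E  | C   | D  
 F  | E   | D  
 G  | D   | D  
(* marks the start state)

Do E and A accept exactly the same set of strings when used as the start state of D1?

Reachable states from the start: {A,C,D,E}. Unreachable: {B,F,G} — drop them.
Initial partition by acceptance: {A} | {C,D,E}.
Stable partition: {A} | {C,D,E} — 2 equivalence classes.
E and A end up in different blocks, so they are distinguishable. For instance, the string 'ε' is accepted from only A.

No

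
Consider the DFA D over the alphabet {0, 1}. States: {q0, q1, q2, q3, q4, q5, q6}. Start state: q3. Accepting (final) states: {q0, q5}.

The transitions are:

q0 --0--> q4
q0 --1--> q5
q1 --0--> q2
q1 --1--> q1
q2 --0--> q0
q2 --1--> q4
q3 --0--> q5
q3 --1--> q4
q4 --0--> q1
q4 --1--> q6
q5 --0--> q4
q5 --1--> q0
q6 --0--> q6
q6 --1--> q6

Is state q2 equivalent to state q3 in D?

Every state is reachable, so we keep all 7.
Start with accepting vs non-accepting: {q0,q5} | {q1,q2,q3,q4,q6}.
On input 0, block {q1,q2,q3,q4,q6} splits into {q1,q4,q6} and {q2,q3}.
On input 0, block {q1,q4,q6} splits into {q4,q6} and {q1}.
Split {q4,q6} by δ(·,0) → {q4} and {q6}.
Stable partition: {q0,q5} | {q4} | {q2,q3} | {q1} | {q6} — 5 equivalence classes.
q2 and q3 lie in the same block of the stable partition, so they are equivalent — no string distinguishes them.

Yes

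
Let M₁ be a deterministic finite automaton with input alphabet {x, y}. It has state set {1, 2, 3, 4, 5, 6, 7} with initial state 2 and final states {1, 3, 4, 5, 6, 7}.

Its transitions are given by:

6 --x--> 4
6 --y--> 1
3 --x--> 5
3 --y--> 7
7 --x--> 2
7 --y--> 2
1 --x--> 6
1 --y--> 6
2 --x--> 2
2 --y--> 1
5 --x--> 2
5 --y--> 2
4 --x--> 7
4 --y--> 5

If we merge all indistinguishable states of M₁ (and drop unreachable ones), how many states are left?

First remove the unreachable states {3}; 6 states remain.
Start with accepting vs non-accepting: {1,4,5,6,7} | {2}.
On input x, block {1,4,5,6,7} splits into {1,4,6} and {5,7}.
On input x, block {1,4,6} splits into {1,6} and {4}.
Refine {1,6} on symbol x: members go to different blocks, giving {1} and {6}.
No further refinement is possible. Final partition (5 blocks): {1} | {2} | {5,7} | {4} | {6}.

5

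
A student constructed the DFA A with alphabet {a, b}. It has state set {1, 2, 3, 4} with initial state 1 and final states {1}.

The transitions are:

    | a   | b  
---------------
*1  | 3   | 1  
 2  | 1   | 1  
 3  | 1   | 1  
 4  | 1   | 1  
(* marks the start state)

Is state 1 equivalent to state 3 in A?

First remove the unreachable states {2,4}; 2 states remain.
P0 = {1} | {3}.
No further refinement is possible. Final partition (2 blocks): {1} | {3}.
1 and 3 end up in different blocks, so they are distinguishable. For instance, the string 'ε' is accepted from only 1.

No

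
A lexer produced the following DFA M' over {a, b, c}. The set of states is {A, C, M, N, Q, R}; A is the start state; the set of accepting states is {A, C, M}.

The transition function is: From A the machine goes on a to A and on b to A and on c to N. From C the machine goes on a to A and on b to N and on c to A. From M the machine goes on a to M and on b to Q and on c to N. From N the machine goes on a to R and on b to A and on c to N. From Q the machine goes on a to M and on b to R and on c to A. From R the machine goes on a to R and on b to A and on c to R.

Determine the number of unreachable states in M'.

Starting at A and following transitions, the reachable set is {A, N, R}. That leaves C, M, Q unreachable — 3 in total.

3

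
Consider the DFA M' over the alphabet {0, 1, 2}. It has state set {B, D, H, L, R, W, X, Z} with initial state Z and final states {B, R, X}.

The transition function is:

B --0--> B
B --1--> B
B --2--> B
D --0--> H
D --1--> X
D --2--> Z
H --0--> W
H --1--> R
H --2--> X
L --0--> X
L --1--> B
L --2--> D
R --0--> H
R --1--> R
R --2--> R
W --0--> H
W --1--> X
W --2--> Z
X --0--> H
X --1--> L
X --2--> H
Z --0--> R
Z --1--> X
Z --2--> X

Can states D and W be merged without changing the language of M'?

Yes

Every state is reachable, so we keep all 8.
Start with accepting vs non-accepting: {B,R,X} | {D,H,L,W,Z}.
Split {B,R,X} by δ(·,0) → {R,X} and {B}.
On input 1, block {R,X} splits into {R} and {X}.
Split {D,H,L,W,Z} by δ(·,0) → {D,H,W} and {L} and {Z}.
Refine {D,H,W} on symbol 1: members go to different blocks, giving {D,W} and {H}.
The partition is now stable with 7 blocks: {R} | {D,W} | {B} | {X} | {L} | {Z} | {H}.
D and W lie in the same block of the stable partition, so they are equivalent — no string distinguishes them.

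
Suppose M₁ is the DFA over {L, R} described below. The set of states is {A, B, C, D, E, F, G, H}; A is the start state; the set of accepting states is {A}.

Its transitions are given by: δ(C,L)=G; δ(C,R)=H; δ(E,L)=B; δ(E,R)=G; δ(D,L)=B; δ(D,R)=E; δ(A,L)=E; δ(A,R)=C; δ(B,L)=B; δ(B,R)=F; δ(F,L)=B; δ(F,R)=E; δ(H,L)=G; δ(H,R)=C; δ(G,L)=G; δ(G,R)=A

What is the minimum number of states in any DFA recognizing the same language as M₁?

6

States {D} cannot be reached from the start state, so discard them.
P0 = {A} | {B,C,E,F,G,H}.
Split {B,C,E,F,G,H} by δ(·,R) → {B,C,E,F,H} and {G}.
Split {B,C,E,F,H} by δ(·,L) → {B,E,F} and {C,H}.
Refine {B,E,F} on symbol R: members go to different blocks, giving {B,F} and {E}.
On input R, block {B,F} splits into {B} and {F}.
Stable partition: {A} | {B} | {G} | {C,H} | {E} | {F} — 6 equivalence classes.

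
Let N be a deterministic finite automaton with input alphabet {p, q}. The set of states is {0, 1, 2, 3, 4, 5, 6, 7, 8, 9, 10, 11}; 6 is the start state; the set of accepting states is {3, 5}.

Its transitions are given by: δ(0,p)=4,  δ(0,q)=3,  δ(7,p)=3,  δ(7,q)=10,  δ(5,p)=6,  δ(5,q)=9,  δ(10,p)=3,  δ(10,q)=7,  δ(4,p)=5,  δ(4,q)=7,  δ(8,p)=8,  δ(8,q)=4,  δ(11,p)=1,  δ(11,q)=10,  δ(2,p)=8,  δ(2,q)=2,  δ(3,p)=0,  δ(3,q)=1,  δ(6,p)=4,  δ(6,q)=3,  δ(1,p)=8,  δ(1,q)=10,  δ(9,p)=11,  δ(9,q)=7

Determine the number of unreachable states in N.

No path from 6 leads to 2; the other 11 states are all reachable.

1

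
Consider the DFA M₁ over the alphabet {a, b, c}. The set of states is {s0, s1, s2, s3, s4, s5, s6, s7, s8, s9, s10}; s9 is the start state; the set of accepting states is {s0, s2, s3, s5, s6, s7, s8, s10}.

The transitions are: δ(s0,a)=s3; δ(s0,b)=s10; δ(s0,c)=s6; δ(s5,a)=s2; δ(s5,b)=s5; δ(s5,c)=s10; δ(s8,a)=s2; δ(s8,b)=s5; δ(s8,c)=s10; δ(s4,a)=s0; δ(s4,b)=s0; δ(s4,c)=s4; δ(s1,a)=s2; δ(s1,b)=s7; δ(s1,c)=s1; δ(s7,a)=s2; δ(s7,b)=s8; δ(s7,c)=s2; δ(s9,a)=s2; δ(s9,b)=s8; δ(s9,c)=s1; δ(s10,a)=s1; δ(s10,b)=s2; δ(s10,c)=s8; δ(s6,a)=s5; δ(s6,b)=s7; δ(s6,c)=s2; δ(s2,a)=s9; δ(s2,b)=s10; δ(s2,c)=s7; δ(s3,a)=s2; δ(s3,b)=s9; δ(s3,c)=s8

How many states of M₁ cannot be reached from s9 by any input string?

4

BFS from s9 reaches {s1, s2, s5, s7, s8, s9, s10}; the 4 state(s) s0, s3, s4, s6 are never visited.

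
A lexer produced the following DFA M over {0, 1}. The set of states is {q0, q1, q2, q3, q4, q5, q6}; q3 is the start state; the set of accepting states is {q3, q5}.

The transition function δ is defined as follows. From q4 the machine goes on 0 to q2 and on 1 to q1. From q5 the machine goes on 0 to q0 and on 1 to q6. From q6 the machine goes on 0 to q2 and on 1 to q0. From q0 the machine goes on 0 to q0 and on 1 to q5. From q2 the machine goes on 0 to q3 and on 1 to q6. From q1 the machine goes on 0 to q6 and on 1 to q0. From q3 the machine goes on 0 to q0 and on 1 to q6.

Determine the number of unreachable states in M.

2

Starting at q3 and following transitions, the reachable set is {q0, q2, q3, q5, q6}. That leaves q1, q4 unreachable — 2 in total.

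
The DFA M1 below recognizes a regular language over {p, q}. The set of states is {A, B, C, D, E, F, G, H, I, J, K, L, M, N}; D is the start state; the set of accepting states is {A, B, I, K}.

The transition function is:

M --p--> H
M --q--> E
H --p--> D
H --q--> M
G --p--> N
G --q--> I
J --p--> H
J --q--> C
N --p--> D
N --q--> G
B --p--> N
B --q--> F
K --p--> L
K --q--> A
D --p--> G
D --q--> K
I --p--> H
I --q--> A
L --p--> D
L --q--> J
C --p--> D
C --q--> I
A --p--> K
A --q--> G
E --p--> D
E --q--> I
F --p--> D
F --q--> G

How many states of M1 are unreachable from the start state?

2

Starting at D and following transitions, the reachable set is {A, C, D, E, G, H, I, J, K, L, M, N}. That leaves B, F unreachable — 2 in total.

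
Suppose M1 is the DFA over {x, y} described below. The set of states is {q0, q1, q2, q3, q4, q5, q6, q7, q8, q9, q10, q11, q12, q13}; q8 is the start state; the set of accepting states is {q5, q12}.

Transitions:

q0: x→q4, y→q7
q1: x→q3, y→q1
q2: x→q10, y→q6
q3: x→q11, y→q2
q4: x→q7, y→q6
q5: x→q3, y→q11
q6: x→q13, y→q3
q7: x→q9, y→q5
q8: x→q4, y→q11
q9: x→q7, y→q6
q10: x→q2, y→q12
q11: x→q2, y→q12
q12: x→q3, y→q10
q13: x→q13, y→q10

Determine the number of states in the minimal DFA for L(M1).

7

States {q0,q1} cannot be reached from the start state, so discard them.
Initial partition by acceptance: {q5,q12} | {q2,q3,q4,q6,q7,q8,q9,q10,q11,q13}.
Split {q2,q3,q4,q6,q7,q8,q9,q10,q11,q13} by δ(·,y) → {q2,q3,q4,q6,q8,q9,q13} and {q7,q10,q11}.
On input x, block {q2,q3,q4,q6,q8,q9,q13} splits into {q2,q3,q4,q9} and {q6,q8,q13}.
On input y, block {q2,q3,q4,q9} splits into {q2,q4,q9} and {q3}.
Split {q6,q8,q13} by δ(·,x) → {q6,q13} and {q8}.
Split {q6,q13} by δ(·,y) → {q6} and {q13}.
The partition is now stable with 7 blocks: {q5,q12} | {q2,q4,q9} | {q7,q10,q11} | {q6} | {q3} | {q8} | {q13}.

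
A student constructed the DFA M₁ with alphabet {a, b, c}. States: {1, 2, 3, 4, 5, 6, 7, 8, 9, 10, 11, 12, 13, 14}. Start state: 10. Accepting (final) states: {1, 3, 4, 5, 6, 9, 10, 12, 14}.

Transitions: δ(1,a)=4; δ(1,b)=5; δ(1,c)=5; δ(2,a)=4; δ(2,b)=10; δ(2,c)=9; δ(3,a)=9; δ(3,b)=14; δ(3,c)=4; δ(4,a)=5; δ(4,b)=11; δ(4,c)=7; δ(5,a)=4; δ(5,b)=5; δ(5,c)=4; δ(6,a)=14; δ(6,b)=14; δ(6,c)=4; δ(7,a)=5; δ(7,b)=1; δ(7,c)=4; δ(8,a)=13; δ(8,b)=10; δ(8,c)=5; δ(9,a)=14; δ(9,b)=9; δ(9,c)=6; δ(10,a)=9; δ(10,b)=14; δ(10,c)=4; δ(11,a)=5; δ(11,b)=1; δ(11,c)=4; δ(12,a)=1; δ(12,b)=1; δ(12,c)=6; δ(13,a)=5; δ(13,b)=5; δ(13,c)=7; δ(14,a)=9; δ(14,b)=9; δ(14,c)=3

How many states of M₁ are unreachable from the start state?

No path from 10 leads to 2, 8, 12, 13; the other 10 states are all reachable.

4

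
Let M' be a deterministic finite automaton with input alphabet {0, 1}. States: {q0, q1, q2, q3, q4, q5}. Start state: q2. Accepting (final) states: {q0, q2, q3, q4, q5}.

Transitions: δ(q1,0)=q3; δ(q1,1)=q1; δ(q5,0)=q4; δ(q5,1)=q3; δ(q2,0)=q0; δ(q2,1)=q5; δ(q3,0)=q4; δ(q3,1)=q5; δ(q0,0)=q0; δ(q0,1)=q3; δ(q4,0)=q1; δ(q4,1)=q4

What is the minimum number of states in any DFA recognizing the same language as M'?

4

Initial partition by acceptance: {q0,q2,q3,q4,q5} | {q1}.
Refine {q0,q2,q3,q4,q5} on symbol 0: members go to different blocks, giving {q0,q2,q3,q5} and {q4}.
On input 0, block {q0,q2,q3,q5} splits into {q0,q2} and {q3,q5}.
The partition is now stable with 4 blocks: {q0,q2} | {q1} | {q4} | {q3,q5}.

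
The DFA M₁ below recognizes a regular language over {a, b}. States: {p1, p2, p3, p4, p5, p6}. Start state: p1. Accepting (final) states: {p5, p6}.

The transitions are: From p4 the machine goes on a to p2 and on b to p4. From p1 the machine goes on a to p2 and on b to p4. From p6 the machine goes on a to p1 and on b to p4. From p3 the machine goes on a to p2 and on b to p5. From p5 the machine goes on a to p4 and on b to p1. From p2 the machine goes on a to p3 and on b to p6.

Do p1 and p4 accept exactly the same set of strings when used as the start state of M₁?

Yes

P0 = {p5,p6} | {p1,p2,p3,p4}.
Split {p1,p2,p3,p4} by δ(·,b) → {p1,p4} and {p2,p3}.
The partition is now stable with 3 blocks: {p5,p6} | {p1,p4} | {p2,p3}.
p1 and p4 lie in the same block of the stable partition, so they are equivalent — no string distinguishes them.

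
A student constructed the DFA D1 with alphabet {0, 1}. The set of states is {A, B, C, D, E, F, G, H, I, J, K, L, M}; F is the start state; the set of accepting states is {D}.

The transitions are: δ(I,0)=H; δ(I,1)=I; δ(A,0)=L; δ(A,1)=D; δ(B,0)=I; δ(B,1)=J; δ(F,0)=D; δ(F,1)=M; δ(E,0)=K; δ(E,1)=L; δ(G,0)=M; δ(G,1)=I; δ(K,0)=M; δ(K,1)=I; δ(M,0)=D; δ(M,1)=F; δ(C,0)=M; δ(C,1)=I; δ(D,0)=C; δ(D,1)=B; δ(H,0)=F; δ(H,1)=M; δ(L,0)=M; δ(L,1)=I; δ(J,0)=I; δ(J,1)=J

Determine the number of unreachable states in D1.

5

No path from F leads to A, E, G, K, L; the other 8 states are all reachable.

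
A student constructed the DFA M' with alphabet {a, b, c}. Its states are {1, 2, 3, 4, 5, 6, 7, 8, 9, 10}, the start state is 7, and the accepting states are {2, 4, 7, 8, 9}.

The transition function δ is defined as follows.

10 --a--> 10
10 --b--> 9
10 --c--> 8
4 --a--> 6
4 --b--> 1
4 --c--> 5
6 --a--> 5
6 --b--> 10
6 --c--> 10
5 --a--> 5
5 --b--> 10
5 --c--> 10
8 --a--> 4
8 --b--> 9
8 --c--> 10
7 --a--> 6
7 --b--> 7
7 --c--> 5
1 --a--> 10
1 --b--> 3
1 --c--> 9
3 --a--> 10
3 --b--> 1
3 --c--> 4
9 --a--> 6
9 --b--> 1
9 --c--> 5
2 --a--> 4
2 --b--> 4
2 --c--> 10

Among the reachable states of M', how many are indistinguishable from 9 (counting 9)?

2

Reachable states from the start: {1,3,4,5,6,7,8,9,10}. Unreachable: {2} — drop them.
Initial partition by acceptance: {4,7,8,9} | {1,3,5,6,10}.
Split {4,7,8,9} by δ(·,a) → {4,7,9} and {8}.
Split {4,7,9} by δ(·,b) → {4,9} and {7}.
Refine {1,3,5,6,10} on symbol b: members go to different blocks, giving {1,3,5,6} and {10}.
On input a, block {1,3,5,6} splits into {1,3} and {5,6}.
No further refinement is possible. Final partition (6 blocks): {4,9} | {1,3} | {8} | {7} | {10} | {5,6}.
The equivalence class containing 9 is {4,9}, of size 2.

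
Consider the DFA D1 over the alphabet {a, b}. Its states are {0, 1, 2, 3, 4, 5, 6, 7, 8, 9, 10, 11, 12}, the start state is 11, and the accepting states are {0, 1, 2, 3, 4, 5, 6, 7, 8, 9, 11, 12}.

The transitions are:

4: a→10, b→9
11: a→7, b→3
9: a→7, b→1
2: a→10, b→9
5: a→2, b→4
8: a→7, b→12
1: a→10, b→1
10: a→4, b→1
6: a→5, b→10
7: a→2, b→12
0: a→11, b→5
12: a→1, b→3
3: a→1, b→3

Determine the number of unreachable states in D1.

No path from 11 leads to 0, 5, 6, 8; the other 9 states are all reachable.

4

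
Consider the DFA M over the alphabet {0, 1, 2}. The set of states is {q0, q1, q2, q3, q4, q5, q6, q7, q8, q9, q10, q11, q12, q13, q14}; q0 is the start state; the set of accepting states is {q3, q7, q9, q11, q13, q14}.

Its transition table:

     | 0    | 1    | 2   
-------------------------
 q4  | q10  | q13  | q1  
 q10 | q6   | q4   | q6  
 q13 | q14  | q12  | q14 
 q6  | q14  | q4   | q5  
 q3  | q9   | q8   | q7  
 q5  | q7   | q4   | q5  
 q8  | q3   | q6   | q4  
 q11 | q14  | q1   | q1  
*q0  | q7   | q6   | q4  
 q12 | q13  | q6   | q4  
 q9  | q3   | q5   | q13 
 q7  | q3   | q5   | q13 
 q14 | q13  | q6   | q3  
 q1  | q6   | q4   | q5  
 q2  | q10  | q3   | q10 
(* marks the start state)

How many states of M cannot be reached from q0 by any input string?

Starting at q0 and following transitions, the reachable set is {q0, q1, q3, q4, q5, q6, q7, q8, q9, q10, q12, q13, q14}. That leaves q2, q11 unreachable — 2 in total.

2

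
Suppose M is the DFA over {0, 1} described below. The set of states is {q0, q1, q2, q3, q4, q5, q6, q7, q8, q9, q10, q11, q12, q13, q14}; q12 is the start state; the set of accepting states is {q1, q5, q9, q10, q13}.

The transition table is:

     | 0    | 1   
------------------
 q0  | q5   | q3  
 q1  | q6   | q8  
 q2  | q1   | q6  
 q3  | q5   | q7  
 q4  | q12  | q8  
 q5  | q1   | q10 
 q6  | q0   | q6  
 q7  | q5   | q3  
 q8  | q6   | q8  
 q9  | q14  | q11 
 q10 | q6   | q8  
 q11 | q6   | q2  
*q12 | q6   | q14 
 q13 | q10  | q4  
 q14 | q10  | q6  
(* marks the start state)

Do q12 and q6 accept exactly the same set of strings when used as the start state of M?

No

First remove the unreachable states {q2,q4,q9,q11,q13}; 10 states remain.
Initial partition by acceptance: {q1,q5,q10} | {q0,q3,q6,q7,q8,q12,q14}.
Split {q1,q5,q10} by δ(·,0) → {q1,q10} and {q5}.
Split {q0,q3,q6,q7,q8,q12,q14} by δ(·,0) → {q0,q3,q7} and {q6,q8,q12} and {q14}.
Split {q6,q8,q12} by δ(·,0) → {q8,q12} and {q6}.
Split {q8,q12} by δ(·,1) → {q8} and {q12}.
Stable partition: {q1,q10} | {q0,q3,q7} | {q5} | {q8} | {q14} | {q6} | {q12} — 7 equivalence classes.
q12 and q6 end up in different blocks, so they are distinguishable. For instance, the string '00' is accepted from only q6.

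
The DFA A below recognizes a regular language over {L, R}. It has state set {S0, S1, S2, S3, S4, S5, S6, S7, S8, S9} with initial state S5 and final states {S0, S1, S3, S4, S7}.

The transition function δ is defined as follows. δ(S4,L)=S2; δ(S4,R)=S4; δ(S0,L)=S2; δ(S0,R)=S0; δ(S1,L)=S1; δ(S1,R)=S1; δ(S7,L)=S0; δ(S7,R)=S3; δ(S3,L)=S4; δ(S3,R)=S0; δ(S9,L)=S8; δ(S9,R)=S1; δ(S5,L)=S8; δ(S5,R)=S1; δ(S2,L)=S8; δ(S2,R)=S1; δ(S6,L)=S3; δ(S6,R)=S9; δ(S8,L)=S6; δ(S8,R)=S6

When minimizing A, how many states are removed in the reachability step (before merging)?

1

No path from S5 leads to S7; the other 9 states are all reachable.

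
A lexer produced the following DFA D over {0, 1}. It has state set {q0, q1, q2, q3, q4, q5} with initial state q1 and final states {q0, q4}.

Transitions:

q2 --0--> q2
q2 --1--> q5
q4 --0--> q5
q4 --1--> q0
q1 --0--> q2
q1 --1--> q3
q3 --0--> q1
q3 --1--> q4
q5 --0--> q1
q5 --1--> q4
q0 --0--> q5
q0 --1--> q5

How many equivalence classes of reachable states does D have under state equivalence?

P0 = {q0,q4} | {q1,q2,q3,q5}.
On input 1, block {q0,q4} splits into {q0} and {q4}.
Refine {q1,q2,q3,q5} on symbol 1: members go to different blocks, giving {q1,q2} and {q3,q5}.
No further refinement is possible. Final partition (4 blocks): {q0} | {q1,q2} | {q4} | {q3,q5}.

4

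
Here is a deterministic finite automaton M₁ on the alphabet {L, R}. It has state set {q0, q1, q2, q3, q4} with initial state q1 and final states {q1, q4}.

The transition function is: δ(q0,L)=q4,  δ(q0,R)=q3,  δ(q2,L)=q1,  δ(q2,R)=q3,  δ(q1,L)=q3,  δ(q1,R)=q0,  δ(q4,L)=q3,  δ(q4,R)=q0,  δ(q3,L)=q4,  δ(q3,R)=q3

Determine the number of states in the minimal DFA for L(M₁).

2

States {q2} cannot be reached from the start state, so discard them.
P0 = {q1,q4} | {q0,q3}.
The partition is now stable with 2 blocks: {q1,q4} | {q0,q3}.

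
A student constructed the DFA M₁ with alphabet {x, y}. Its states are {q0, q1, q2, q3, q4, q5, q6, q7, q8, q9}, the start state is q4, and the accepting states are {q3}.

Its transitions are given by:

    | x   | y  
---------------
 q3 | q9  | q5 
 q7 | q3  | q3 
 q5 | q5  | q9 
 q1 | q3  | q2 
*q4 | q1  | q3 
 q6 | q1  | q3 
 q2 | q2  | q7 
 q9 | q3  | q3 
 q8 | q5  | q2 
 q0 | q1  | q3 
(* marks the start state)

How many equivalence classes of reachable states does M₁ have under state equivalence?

Reachable states from the start: {q1,q2,q3,q4,q5,q7,q9}. Unreachable: {q0,q6,q8} — drop them.
Initial partition by acceptance: {q3} | {q1,q2,q4,q5,q7,q9}.
On input x, block {q1,q2,q4,q5,q7,q9} splits into {q1,q7,q9} and {q2,q4,q5}.
Refine {q1,q7,q9} on symbol y: members go to different blocks, giving {q7,q9} and {q1}.
On input x, block {q2,q4,q5} splits into {q2,q5} and {q4}.
Stable partition: {q3} | {q7,q9} | {q2,q5} | {q1} | {q4} — 5 equivalence classes.

5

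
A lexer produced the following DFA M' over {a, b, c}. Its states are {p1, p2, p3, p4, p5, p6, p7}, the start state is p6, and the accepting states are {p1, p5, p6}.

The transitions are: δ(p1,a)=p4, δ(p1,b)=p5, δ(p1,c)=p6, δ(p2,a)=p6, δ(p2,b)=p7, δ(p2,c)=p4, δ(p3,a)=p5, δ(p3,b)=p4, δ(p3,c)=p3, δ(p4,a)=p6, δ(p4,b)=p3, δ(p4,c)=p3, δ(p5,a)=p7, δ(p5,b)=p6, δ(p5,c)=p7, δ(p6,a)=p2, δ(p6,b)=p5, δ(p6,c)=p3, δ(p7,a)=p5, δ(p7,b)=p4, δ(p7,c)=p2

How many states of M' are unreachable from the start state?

1

No path from p6 leads to p1; the other 6 states are all reachable.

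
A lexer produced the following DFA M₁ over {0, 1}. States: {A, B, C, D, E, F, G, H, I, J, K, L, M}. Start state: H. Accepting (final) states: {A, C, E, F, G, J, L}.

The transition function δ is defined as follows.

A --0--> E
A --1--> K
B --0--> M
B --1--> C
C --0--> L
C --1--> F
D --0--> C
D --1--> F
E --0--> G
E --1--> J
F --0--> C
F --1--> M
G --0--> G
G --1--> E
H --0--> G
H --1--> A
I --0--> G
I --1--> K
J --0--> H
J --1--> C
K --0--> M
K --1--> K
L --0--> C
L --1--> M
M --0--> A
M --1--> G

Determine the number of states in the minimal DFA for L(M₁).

States {B,D,I} cannot be reached from the start state, so discard them.
Initial partition by acceptance: {A,C,E,F,G,J,L} | {H,K,M}.
Split {A,C,E,F,G,J,L} by δ(·,0) → {A,C,E,F,G,L} and {J}.
Refine {A,C,E,F,G,L} on symbol 1: members go to different blocks, giving {A,F,L} and {C,G} and {E}.
On input 0, block {A,F,L} splits into {F,L} and {A}.
Split {H,K,M} by δ(·,0) → {H} and {K} and {M}.
Split {C,G} by δ(·,0) → {C} and {G}.
Stable partition: {F,L} | {H} | {J} | {C} | {E} | {A} | {K} | {M} | {G} — 9 equivalence classes.

9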